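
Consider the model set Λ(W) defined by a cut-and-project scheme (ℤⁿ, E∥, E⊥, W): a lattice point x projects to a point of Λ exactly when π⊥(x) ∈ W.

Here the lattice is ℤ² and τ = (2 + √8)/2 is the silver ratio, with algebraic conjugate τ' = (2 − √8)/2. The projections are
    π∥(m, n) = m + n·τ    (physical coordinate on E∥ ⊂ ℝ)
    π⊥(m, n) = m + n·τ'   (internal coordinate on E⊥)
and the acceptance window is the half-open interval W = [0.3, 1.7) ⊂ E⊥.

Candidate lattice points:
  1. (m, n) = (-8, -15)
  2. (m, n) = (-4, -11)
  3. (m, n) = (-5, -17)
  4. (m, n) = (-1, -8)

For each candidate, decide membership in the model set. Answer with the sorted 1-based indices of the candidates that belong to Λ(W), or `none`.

Numerically τ ≈ 2.41421 and τ' = −1/τ ≈ -0.41421.
[1] lift (-8,-15): star map gives -1.78680; window check 0.3 ≤ -1.78680 < 1.7 is false → out
[2] lift (-4,-11): star map gives 0.55635; window check 0.3 ≤ 0.55635 < 1.7 is true → IN Λ
[3] lift (-5,-17): star map gives 2.04163; window check 0.3 ≤ 2.04163 < 1.7 is false → out
[4] lift (-1,-8): star map gives 2.31371; window check 0.3 ≤ 2.31371 < 1.7 is false → out

2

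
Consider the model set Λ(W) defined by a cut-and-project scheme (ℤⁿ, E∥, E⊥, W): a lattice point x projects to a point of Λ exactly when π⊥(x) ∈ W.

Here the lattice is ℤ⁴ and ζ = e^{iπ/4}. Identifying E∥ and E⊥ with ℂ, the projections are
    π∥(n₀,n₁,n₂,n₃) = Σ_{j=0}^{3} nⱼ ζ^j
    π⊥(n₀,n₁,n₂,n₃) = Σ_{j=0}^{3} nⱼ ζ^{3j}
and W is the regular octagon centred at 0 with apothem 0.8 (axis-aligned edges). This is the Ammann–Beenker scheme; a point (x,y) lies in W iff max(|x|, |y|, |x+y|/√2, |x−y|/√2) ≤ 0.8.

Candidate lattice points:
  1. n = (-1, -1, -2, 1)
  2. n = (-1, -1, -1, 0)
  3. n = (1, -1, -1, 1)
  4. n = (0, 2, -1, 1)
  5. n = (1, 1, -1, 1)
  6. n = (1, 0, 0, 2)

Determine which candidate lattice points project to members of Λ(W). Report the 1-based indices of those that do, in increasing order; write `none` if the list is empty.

2

Internal map: ζ^{3j} for j=0..3 gives (1,0), (−√2/2,√2/2), (0,−1), (√2/2,√2/2).
candidate 1: n = (-1, -1, -2, 1) → π⊥ ≈ (+0.4142, +2.0000); max(|x|,|y|,|x±y|/√2) = 2.0000 > 0.8 ⇒ ∉ W
candidate 2: n = (-1, -1, -1, 0) → π⊥ ≈ (-0.2929, +0.2929); max(|x|,|y|,|x±y|/√2) = 0.4142 ≤ 0.8 ⇒ ∈ W
candidate 3: n = (1, -1, -1, 1) → π⊥ ≈ (+2.4142, +1.0000); max(|x|,|y|,|x±y|/√2) = 2.4142 > 0.8 ⇒ ∉ W
candidate 4: n = (0, 2, -1, 1) → π⊥ ≈ (-0.7071, +3.1213); max(|x|,|y|,|x±y|/√2) = 3.1213 > 0.8 ⇒ ∉ W
candidate 5: n = (1, 1, -1, 1) → π⊥ ≈ (+1.0000, +2.4142); max(|x|,|y|,|x±y|/√2) = 2.4142 > 0.8 ⇒ ∉ W
candidate 6: n = (1, 0, 0, 2) → π⊥ ≈ (+2.4142, +1.4142); max(|x|,|y|,|x±y|/√2) = 2.7071 > 0.8 ⇒ ∉ W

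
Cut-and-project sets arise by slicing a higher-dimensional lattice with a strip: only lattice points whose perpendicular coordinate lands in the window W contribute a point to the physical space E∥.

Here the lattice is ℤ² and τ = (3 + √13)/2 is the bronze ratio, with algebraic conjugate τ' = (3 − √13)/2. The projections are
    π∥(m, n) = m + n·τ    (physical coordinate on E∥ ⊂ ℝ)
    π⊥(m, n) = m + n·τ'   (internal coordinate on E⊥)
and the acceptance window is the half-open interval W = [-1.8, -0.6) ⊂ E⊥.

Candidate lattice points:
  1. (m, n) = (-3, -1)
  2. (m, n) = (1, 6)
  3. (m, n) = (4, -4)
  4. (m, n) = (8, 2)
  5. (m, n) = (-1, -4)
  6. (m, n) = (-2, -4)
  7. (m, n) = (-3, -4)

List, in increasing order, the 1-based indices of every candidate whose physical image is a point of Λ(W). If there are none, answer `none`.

Compute τ' = (3−√13)/2 = -0.30278, so π⊥(m,n) = m -0.30278·n.
candidate 1: (m,n)=(-3,-1) → π∥ = -3-1·τ ≈ -6.30278, π⊥ = -3-1·τ' ≈ -2.69722 ∉ [-1.8, -0.6) ⇒ out
candidate 2: (m,n)=(1,6) → π∥ = 1+6·τ ≈ 20.81665, π⊥ = 1+6·τ' ≈ -0.81665 ∈ [-1.8, -0.6) ⇒ IN Λ
candidate 3: (m,n)=(4,-4) → π∥ = 4-4·τ ≈ -9.21110, π⊥ = 4-4·τ' ≈ 5.21110 ∉ [-1.8, -0.6) ⇒ out
candidate 4: (m,n)=(8,2) → π∥ = 8+2·τ ≈ 14.60555, π⊥ = 8+2·τ' ≈ 7.39445 ∉ [-1.8, -0.6) ⇒ out
candidate 5: (m,n)=(-1,-4) → π∥ = -1-4·τ ≈ -14.21110, π⊥ = -1-4·τ' ≈ 0.21110 ∉ [-1.8, -0.6) ⇒ out
candidate 6: (m,n)=(-2,-4) → π∥ = -2-4·τ ≈ -15.21110, π⊥ = -2-4·τ' ≈ -0.78890 ∈ [-1.8, -0.6) ⇒ IN Λ
candidate 7: (m,n)=(-3,-4) → π∥ = -3-4·τ ≈ -16.21110, π⊥ = -3-4·τ' ≈ -1.78890 ∈ [-1.8, -0.6) ⇒ IN Λ

2, 6, 7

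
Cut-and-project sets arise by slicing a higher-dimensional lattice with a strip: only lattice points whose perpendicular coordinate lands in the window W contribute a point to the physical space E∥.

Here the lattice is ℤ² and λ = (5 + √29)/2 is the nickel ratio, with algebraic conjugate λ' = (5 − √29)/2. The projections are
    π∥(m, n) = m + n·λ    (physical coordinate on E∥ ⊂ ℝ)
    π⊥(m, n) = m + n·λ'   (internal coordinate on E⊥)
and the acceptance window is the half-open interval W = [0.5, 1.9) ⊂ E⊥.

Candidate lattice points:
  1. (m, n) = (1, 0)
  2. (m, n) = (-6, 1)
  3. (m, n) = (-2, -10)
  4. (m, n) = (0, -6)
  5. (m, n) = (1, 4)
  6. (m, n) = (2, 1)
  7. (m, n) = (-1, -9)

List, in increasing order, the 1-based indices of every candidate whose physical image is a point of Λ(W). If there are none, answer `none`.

1, 4, 6, 7

Numerically λ ≈ 5.1926 and λ' = −1/λ ≈ -0.1926.
#1 (1,0): internal coord 1 + (0)·λ' = +1.0000; +1.0000 ∈ [0.5, 1.9) → IN Λ
#2 (-6,1): internal coord -6 + (1)·λ' = -6.1926; -6.1926 ∉ [0.5, 1.9) → out
#3 (-2,-10): internal coord -2 + (-10)·λ' = -0.0742; -0.0742 ∉ [0.5, 1.9) → out
#4 (0,-6): internal coord 0 + (-6)·λ' = +1.1555; +1.1555 ∈ [0.5, 1.9) → IN Λ
#5 (1,4): internal coord 1 + (4)·λ' = +0.2297; +0.2297 ∉ [0.5, 1.9) → out
#6 (2,1): internal coord 2 + (1)·λ' = +1.8074; +1.8074 ∈ [0.5, 1.9) → IN Λ
#7 (-1,-9): internal coord -1 + (-9)·λ' = +0.7332; +0.7332 ∈ [0.5, 1.9) → IN Λ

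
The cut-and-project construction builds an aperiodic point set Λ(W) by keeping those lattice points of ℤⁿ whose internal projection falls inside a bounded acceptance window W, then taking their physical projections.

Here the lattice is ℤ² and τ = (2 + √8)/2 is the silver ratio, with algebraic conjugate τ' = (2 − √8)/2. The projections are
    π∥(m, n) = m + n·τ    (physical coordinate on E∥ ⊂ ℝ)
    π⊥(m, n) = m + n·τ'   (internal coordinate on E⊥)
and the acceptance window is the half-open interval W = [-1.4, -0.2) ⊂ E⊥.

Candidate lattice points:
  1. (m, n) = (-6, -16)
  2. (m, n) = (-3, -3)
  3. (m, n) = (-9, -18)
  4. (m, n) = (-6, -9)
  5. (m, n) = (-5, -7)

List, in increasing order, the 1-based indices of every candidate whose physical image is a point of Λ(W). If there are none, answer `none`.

Compute τ' = (2−√8)/2 = -0.4142, so π⊥(m,n) = m -0.4142·n.
#1 (-6,-16): internal coord -6 + (-16)·τ' = +0.6274; +0.6274 ∉ [-1.4, -0.2) → out
#2 (-3,-3): internal coord -3 + (-3)·τ' = -1.7574; -1.7574 ∉ [-1.4, -0.2) → out
#3 (-9,-18): internal coord -9 + (-18)·τ' = -1.5442; -1.5442 ∉ [-1.4, -0.2) → out
#4 (-6,-9): internal coord -6 + (-9)·τ' = -2.2721; -2.2721 ∉ [-1.4, -0.2) → out
#5 (-5,-7): internal coord -5 + (-7)·τ' = -2.1005; -2.1005 ∉ [-1.4, -0.2) → out

none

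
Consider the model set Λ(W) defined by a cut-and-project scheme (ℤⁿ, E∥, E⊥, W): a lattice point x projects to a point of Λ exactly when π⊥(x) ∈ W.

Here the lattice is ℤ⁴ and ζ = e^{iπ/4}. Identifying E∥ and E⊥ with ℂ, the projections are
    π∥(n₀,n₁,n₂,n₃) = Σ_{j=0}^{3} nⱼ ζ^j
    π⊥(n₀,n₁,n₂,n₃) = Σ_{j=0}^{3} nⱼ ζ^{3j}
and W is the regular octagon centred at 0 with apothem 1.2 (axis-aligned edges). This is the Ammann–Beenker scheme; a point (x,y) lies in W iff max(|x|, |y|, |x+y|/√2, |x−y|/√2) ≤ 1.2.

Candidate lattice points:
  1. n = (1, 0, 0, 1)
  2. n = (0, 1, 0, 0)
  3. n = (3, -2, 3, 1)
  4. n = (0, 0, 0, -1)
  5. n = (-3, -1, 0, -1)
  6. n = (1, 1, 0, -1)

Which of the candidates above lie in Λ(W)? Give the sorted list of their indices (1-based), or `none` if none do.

With ζ = e^{iπ/4} the internal vectors are ζ^0,ζ^3,ζ^6,ζ^9.
candidate 1: n = (1, 0, 0, 1) → π⊥ ≈ (+1.7071, +0.7071); max(|x|,|y|,|x±y|/√2) = 1.7071 > 1.2 ⇒ ∉ W
candidate 2: n = (0, 1, 0, 0) → π⊥ ≈ (-0.7071, +0.7071); max(|x|,|y|,|x±y|/√2) = 1.0000 ≤ 1.2 ⇒ ∈ W
candidate 3: n = (3, -2, 3, 1) → π⊥ ≈ (+5.1213, -3.7071); max(|x|,|y|,|x±y|/√2) = 6.2426 > 1.2 ⇒ ∉ W
candidate 4: n = (0, 0, 0, -1) → π⊥ ≈ (-0.7071, -0.7071); max(|x|,|y|,|x±y|/√2) = 1.0000 ≤ 1.2 ⇒ ∈ W
candidate 5: n = (-3, -1, 0, -1) → π⊥ ≈ (-3.0000, -1.4142); max(|x|,|y|,|x±y|/√2) = 3.1213 > 1.2 ⇒ ∉ W
candidate 6: n = (1, 1, 0, -1) → π⊥ ≈ (-0.4142, +0.0000); max(|x|,|y|,|x±y|/√2) = 0.4142 ≤ 1.2 ⇒ ∈ W

2, 4, 6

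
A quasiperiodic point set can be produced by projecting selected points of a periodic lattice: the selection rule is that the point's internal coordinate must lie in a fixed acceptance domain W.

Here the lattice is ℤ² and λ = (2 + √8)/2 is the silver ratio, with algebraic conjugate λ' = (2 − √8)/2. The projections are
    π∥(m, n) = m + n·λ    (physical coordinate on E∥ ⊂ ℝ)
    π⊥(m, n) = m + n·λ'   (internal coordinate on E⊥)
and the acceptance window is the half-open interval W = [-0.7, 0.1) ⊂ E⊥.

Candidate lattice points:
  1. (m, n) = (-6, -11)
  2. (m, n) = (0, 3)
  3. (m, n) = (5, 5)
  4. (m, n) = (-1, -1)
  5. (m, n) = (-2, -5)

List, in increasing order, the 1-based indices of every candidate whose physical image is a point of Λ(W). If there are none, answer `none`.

4, 5

Numerically λ ≈ 2.414214 and λ' = −1/λ ≈ -0.414214.
[1] lift (-6,-11): star map gives -1.443651; window check -0.7 ≤ -1.443651 < 0.1 is false → out
[2] lift (0,3): star map gives -1.242641; window check -0.7 ≤ -1.242641 < 0.1 is false → out
[3] lift (5,5): star map gives 2.928932; window check -0.7 ≤ 2.928932 < 0.1 is false → out
[4] lift (-1,-1): star map gives -0.585786; window check -0.7 ≤ -0.585786 < 0.1 is true → IN Λ
[5] lift (-2,-5): star map gives 0.071068; window check -0.7 ≤ 0.071068 < 0.1 is true → IN Λ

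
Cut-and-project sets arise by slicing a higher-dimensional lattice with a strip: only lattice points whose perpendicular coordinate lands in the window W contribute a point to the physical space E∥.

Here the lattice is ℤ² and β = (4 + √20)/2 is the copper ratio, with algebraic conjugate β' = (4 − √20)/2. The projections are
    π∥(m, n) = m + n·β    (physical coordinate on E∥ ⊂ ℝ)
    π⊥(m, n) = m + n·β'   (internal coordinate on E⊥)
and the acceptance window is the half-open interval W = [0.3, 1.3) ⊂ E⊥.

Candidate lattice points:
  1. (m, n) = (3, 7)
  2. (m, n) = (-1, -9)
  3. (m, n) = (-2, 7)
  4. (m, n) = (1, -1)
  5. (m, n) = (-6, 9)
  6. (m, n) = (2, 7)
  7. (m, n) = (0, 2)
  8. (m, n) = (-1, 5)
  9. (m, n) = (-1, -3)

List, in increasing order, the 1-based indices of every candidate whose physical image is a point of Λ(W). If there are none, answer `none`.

β' = (4−√20)/2 ≈ -0.2361.
[1] lift (3,7): star map gives 1.3475; window check 0.3 ≤ 1.3475 < 1.3 is false → out
[2] lift (-1,-9): star map gives 1.1246; window check 0.3 ≤ 1.1246 < 1.3 is true → IN Λ
[3] lift (-2,7): star map gives -3.6525; window check 0.3 ≤ -3.6525 < 1.3 is false → out
[4] lift (1,-1): star map gives 1.2361; window check 0.3 ≤ 1.2361 < 1.3 is true → IN Λ
[5] lift (-6,9): star map gives -8.1246; window check 0.3 ≤ -8.1246 < 1.3 is false → out
[6] lift (2,7): star map gives 0.3475; window check 0.3 ≤ 0.3475 < 1.3 is true → IN Λ
[7] lift (0,2): star map gives -0.4721; window check 0.3 ≤ -0.4721 < 1.3 is false → out
[8] lift (-1,5): star map gives -2.1803; window check 0.3 ≤ -2.1803 < 1.3 is false → out
[9] lift (-1,-3): star map gives -0.2918; window check 0.3 ≤ -0.2918 < 1.3 is false → out

2, 4, 6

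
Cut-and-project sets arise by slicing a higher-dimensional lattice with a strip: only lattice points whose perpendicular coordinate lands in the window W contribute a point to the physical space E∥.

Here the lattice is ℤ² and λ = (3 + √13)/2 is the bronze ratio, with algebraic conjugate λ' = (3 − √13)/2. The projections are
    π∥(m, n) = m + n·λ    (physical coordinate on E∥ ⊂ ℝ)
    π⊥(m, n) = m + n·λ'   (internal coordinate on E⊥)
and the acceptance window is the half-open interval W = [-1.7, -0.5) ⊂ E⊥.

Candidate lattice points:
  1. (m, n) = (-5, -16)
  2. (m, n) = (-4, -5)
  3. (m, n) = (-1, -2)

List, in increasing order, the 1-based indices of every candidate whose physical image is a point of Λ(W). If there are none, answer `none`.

Numerically λ ≈ 3.302776 and λ' = −1/λ ≈ -0.302776.
#1 (-5,-16): internal coord -5 + (-16)·λ' = -0.155590; -0.155590 ∉ [-1.7, -0.5) → out
#2 (-4,-5): internal coord -4 + (-5)·λ' = -2.486122; -2.486122 ∉ [-1.7, -0.5) → out
#3 (-1,-2): internal coord -1 + (-2)·λ' = -0.394449; -0.394449 ∉ [-1.7, -0.5) → out

none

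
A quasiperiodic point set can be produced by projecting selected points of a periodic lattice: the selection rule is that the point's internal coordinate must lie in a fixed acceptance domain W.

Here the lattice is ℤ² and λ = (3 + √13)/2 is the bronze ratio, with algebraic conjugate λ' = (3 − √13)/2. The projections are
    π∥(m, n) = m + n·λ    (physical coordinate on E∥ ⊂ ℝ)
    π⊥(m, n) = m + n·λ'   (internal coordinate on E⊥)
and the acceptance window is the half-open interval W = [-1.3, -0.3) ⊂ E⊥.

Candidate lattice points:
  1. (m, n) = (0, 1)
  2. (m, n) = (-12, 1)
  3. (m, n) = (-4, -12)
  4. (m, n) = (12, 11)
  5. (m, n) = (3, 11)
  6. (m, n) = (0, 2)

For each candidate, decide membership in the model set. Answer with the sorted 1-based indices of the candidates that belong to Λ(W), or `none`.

1, 3, 5, 6

Compute λ' = (3−√13)/2 = -0.30278, so π⊥(m,n) = m -0.30278·n.
#1 (0,1): internal coord 0 + (1)·λ' = -0.30278; -0.30278 ∈ [-1.3, -0.3) → IN Λ
#2 (-12,1): internal coord -12 + (1)·λ' = -12.30278; -12.30278 ∉ [-1.3, -0.3) → out
#3 (-4,-12): internal coord -4 + (-12)·λ' = -0.36669; -0.36669 ∈ [-1.3, -0.3) → IN Λ
#4 (12,11): internal coord 12 + (11)·λ' = +8.66947; +8.66947 ∉ [-1.3, -0.3) → out
#5 (3,11): internal coord 3 + (11)·λ' = -0.33053; -0.33053 ∈ [-1.3, -0.3) → IN Λ
#6 (0,2): internal coord 0 + (2)·λ' = -0.60555; -0.60555 ∈ [-1.3, -0.3) → IN Λ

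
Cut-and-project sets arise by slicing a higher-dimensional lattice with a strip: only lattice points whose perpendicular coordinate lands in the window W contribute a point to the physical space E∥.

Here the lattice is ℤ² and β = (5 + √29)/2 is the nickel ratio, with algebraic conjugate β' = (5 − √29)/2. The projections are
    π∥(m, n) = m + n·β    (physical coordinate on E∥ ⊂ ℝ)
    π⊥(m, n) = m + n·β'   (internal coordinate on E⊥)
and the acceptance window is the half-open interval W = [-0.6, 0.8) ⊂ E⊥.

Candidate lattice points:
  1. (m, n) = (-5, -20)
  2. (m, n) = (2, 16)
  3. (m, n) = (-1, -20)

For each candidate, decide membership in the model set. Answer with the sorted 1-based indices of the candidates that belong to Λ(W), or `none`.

none

Numerically β ≈ 5.19258 and β' = −1/β ≈ -0.19258.
candidate 1: (m,n)=(-5,-20) → π∥ = -5-20·β ≈ -108.85165, π⊥ = -5-20·β' ≈ -1.14835 ∉ [-0.6, 0.8) ⇒ out
candidate 2: (m,n)=(2,16) → π∥ = 2+16·β ≈ 85.08132, π⊥ = 2+16·β' ≈ -1.08132 ∉ [-0.6, 0.8) ⇒ out
candidate 3: (m,n)=(-1,-20) → π∥ = -1-20·β ≈ -104.85165, π⊥ = -1-20·β' ≈ 2.85165 ∉ [-0.6, 0.8) ⇒ out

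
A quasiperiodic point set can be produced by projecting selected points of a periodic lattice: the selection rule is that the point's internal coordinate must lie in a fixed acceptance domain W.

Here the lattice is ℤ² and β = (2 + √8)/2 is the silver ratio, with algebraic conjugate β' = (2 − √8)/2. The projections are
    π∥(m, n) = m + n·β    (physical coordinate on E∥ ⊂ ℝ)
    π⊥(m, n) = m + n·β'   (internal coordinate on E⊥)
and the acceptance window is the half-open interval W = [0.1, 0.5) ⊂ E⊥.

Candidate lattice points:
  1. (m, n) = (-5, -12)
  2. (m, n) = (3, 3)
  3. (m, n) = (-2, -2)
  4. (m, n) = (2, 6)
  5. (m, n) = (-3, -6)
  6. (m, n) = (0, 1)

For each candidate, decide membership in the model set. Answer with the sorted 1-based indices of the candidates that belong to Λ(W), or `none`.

none

Compute β' = (2−√8)/2 = -0.4142, so π⊥(m,n) = m -0.4142·n.
[1] lift (-5,-12): star map gives -0.0294; window check 0.1 ≤ -0.0294 < 0.5 is false → out
[2] lift (3,3): star map gives 1.7574; window check 0.1 ≤ 1.7574 < 0.5 is false → out
[3] lift (-2,-2): star map gives -1.1716; window check 0.1 ≤ -1.1716 < 0.5 is false → out
[4] lift (2,6): star map gives -0.4853; window check 0.1 ≤ -0.4853 < 0.5 is false → out
[5] lift (-3,-6): star map gives -0.5147; window check 0.1 ≤ -0.5147 < 0.5 is false → out
[6] lift (0,1): star map gives -0.4142; window check 0.1 ≤ -0.4142 < 0.5 is false → out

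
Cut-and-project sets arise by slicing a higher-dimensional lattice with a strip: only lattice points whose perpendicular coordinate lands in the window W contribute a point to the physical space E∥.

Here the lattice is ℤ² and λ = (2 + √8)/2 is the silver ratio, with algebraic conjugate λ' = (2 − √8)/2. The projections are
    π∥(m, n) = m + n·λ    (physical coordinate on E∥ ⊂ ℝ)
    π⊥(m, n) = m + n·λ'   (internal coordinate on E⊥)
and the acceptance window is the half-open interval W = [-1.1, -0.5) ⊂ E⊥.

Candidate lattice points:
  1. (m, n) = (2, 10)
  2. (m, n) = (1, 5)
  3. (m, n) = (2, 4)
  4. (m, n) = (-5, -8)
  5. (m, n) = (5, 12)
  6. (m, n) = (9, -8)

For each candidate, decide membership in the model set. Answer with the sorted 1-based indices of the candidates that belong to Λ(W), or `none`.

λ' = (2−√8)/2 ≈ -0.4142.
[1] lift (2,10): star map gives -2.1421; window check -1.1 ≤ -2.1421 < -0.5 is false → out
[2] lift (1,5): star map gives -1.0711; window check -1.1 ≤ -1.0711 < -0.5 is true → IN Λ
[3] lift (2,4): star map gives 0.3431; window check -1.1 ≤ 0.3431 < -0.5 is false → out
[4] lift (-5,-8): star map gives -1.6863; window check -1.1 ≤ -1.6863 < -0.5 is false → out
[5] lift (5,12): star map gives 0.0294; window check -1.1 ≤ 0.0294 < -0.5 is false → out
[6] lift (9,-8): star map gives 12.3137; window check -1.1 ≤ 12.3137 < -0.5 is false → out

2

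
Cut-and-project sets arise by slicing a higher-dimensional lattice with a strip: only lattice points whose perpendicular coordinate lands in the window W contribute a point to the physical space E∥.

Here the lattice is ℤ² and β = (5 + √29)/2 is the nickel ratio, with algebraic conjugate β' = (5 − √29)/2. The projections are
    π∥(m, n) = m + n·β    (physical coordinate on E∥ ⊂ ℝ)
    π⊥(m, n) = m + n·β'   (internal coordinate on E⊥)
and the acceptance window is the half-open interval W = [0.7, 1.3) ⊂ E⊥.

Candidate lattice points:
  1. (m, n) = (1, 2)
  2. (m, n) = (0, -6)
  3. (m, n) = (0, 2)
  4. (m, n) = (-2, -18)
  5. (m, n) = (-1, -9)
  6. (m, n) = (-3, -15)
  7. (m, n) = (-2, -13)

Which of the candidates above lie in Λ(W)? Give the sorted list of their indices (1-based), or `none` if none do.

2, 5

Compute β' = (5−√29)/2 = -0.1926, so π⊥(m,n) = m -0.1926·n.
#1 (1,2): internal coord 1 + (2)·β' = +0.6148; +0.6148 ∉ [0.7, 1.3) → out
#2 (0,-6): internal coord 0 + (-6)·β' = +1.1555; +1.1555 ∈ [0.7, 1.3) → IN Λ
#3 (0,2): internal coord 0 + (2)·β' = -0.3852; -0.3852 ∉ [0.7, 1.3) → out
#4 (-2,-18): internal coord -2 + (-18)·β' = +1.4665; +1.4665 ∉ [0.7, 1.3) → out
#5 (-1,-9): internal coord -1 + (-9)·β' = +0.7332; +0.7332 ∈ [0.7, 1.3) → IN Λ
#6 (-3,-15): internal coord -3 + (-15)·β' = -0.1113; -0.1113 ∉ [0.7, 1.3) → out
#7 (-2,-13): internal coord -2 + (-13)·β' = +0.5036; +0.5036 ∉ [0.7, 1.3) → out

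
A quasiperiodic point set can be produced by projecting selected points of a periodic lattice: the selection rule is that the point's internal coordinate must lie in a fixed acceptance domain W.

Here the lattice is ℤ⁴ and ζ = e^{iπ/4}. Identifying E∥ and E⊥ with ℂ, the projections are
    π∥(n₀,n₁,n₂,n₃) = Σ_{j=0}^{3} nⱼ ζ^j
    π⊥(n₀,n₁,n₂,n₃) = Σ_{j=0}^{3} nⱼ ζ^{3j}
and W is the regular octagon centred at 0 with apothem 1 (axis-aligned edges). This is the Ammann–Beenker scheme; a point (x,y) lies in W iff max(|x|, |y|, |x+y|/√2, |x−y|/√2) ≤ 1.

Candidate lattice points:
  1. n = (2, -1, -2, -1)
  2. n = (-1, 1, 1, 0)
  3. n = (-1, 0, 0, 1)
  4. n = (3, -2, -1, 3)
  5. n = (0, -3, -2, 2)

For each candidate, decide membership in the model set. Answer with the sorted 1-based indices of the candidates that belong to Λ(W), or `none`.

3

Internal map: ζ^{3j} for j=0..3 gives (1,0), (−√2/2,√2/2), (0,−1), (√2/2,√2/2).
#1 (2, -1, -2, -1): internal (2.0000, 0.5858); octagon support 2.0000 vs apothem 1 → ∉ W
#2 (-1, 1, 1, 0): internal (-1.7071, -0.2929); octagon support 1.7071 vs apothem 1 → ∉ W
#3 (-1, 0, 0, 1): internal (-0.2929, 0.7071); octagon support 0.7071 vs apothem 1 → ∈ W
#4 (3, -2, -1, 3): internal (6.5355, 1.7071); octagon support 6.5355 vs apothem 1 → ∉ W
#5 (0, -3, -2, 2): internal (3.5355, 1.2929); octagon support 3.5355 vs apothem 1 → ∉ W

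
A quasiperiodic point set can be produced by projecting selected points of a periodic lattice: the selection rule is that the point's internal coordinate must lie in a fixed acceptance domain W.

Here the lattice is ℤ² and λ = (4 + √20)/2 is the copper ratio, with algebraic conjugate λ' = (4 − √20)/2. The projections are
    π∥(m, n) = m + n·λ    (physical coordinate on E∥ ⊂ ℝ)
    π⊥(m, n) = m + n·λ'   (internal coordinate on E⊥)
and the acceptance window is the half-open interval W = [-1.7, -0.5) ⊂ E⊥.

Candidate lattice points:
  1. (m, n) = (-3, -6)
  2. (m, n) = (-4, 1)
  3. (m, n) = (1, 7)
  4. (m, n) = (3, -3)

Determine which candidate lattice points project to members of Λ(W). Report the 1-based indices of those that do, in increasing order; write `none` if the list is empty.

Numerically λ ≈ 4.236068 and λ' = −1/λ ≈ -0.236068.
candidate 1: (m,n)=(-3,-6) → π∥ = -3-6·λ ≈ -28.416408, π⊥ = -3-6·λ' ≈ -1.583592 ∈ [-1.7, -0.5) ⇒ IN Λ
candidate 2: (m,n)=(-4,1) → π∥ = -4+1·λ ≈ 0.236068, π⊥ = -4+1·λ' ≈ -4.236068 ∉ [-1.7, -0.5) ⇒ out
candidate 3: (m,n)=(1,7) → π∥ = 1+7·λ ≈ 30.652476, π⊥ = 1+7·λ' ≈ -0.652476 ∈ [-1.7, -0.5) ⇒ IN Λ
candidate 4: (m,n)=(3,-3) → π∥ = 3-3·λ ≈ -9.708204, π⊥ = 3-3·λ' ≈ 3.708204 ∉ [-1.7, -0.5) ⇒ out

1, 3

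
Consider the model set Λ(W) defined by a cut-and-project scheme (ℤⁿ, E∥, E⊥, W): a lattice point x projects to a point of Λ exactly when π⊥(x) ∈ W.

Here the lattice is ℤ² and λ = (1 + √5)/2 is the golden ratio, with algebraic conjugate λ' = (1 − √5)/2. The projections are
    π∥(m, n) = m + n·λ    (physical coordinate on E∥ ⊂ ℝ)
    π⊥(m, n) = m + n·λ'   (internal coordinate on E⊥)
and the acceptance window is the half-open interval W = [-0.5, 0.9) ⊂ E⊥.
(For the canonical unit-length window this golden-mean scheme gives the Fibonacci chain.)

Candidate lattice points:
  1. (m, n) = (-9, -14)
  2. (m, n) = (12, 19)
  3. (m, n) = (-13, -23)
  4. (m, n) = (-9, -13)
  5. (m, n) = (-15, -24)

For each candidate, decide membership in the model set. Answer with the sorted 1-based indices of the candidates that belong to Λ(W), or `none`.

λ' = (1−√5)/2 ≈ -0.6180.
#1 (-9,-14): internal coord -9 + (-14)·λ' = -0.3475; -0.3475 ∈ [-0.5, 0.9) → IN Λ
#2 (12,19): internal coord 12 + (19)·λ' = +0.2574; +0.2574 ∈ [-0.5, 0.9) → IN Λ
#3 (-13,-23): internal coord -13 + (-23)·λ' = +1.2148; +1.2148 ∉ [-0.5, 0.9) → out
#4 (-9,-13): internal coord -9 + (-13)·λ' = -0.9656; -0.9656 ∉ [-0.5, 0.9) → out
#5 (-15,-24): internal coord -15 + (-24)·λ' = -0.1672; -0.1672 ∈ [-0.5, 0.9) → IN Λ

1, 2, 5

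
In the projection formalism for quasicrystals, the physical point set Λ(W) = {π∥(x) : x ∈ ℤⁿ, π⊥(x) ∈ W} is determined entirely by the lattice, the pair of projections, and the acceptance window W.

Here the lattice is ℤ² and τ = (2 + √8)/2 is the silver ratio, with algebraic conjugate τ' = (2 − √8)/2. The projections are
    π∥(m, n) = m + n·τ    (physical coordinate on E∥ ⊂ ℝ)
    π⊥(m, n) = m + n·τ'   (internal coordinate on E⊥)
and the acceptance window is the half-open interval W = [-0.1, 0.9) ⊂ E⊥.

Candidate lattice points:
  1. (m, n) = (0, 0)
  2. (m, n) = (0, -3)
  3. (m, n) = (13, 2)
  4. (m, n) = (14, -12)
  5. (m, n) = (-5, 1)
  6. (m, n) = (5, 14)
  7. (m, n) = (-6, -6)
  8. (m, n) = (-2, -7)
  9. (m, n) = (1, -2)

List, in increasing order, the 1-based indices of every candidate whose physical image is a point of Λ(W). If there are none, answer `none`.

Compute τ' = (2−√8)/2 = -0.414214, so π⊥(m,n) = m -0.414214·n.
#1 (0,0): internal coord 0 + (0)·τ' = +0.000000; +0.000000 ∈ [-0.1, 0.9) → IN Λ
#2 (0,-3): internal coord 0 + (-3)·τ' = +1.242641; +1.242641 ∉ [-0.1, 0.9) → out
#3 (13,2): internal coord 13 + (2)·τ' = +12.171573; +12.171573 ∉ [-0.1, 0.9) → out
#4 (14,-12): internal coord 14 + (-12)·τ' = +18.970563; +18.970563 ∉ [-0.1, 0.9) → out
#5 (-5,1): internal coord -5 + (1)·τ' = -5.414214; -5.414214 ∉ [-0.1, 0.9) → out
#6 (5,14): internal coord 5 + (14)·τ' = -0.798990; -0.798990 ∉ [-0.1, 0.9) → out
#7 (-6,-6): internal coord -6 + (-6)·τ' = -3.514719; -3.514719 ∉ [-0.1, 0.9) → out
#8 (-2,-7): internal coord -2 + (-7)·τ' = +0.899495; +0.899495 ∈ [-0.1, 0.9) → IN Λ
#9 (1,-2): internal coord 1 + (-2)·τ' = +1.828427; +1.828427 ∉ [-0.1, 0.9) → out

1, 8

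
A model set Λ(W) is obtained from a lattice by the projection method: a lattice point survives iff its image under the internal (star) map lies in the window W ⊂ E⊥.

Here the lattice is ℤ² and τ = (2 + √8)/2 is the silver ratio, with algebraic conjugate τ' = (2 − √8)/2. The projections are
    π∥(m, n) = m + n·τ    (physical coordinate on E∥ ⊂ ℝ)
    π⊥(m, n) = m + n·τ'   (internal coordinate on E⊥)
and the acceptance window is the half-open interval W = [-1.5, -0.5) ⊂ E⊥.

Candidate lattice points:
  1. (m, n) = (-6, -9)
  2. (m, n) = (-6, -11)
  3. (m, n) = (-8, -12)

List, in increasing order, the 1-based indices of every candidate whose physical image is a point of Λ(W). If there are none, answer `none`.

2

Compute τ' = (2−√8)/2 = -0.4142, so π⊥(m,n) = m -0.4142·n.
candidate 1: (m,n)=(-6,-9) → π∥ = -6-9·τ ≈ -27.7279, π⊥ = -6-9·τ' ≈ -2.2721 ∉ [-1.5, -0.5) ⇒ out
candidate 2: (m,n)=(-6,-11) → π∥ = -6-11·τ ≈ -32.5563, π⊥ = -6-11·τ' ≈ -1.4437 ∈ [-1.5, -0.5) ⇒ IN Λ
candidate 3: (m,n)=(-8,-12) → π∥ = -8-12·τ ≈ -36.9706, π⊥ = -8-12·τ' ≈ -3.0294 ∉ [-1.5, -0.5) ⇒ out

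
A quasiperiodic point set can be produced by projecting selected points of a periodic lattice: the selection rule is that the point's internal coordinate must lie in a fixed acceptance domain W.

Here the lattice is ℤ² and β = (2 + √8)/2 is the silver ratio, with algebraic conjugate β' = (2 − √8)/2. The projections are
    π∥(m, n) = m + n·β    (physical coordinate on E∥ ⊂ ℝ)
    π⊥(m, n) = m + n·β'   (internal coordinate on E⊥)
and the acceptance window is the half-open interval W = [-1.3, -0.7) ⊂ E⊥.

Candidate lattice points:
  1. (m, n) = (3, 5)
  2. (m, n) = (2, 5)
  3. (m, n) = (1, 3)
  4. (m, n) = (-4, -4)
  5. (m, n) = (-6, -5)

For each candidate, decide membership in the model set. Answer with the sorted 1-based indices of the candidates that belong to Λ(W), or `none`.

none

β' = (2−√8)/2 ≈ -0.41421.
candidate 1: (m,n)=(3,5) → π∥ = 3+5·β ≈ 15.07107, π⊥ = 3+5·β' ≈ 0.92893 ∉ [-1.3, -0.7) ⇒ out
candidate 2: (m,n)=(2,5) → π∥ = 2+5·β ≈ 14.07107, π⊥ = 2+5·β' ≈ -0.07107 ∉ [-1.3, -0.7) ⇒ out
candidate 3: (m,n)=(1,3) → π∥ = 1+3·β ≈ 8.24264, π⊥ = 1+3·β' ≈ -0.24264 ∉ [-1.3, -0.7) ⇒ out
candidate 4: (m,n)=(-4,-4) → π∥ = -4-4·β ≈ -13.65685, π⊥ = -4-4·β' ≈ -2.34315 ∉ [-1.3, -0.7) ⇒ out
candidate 5: (m,n)=(-6,-5) → π∥ = -6-5·β ≈ -18.07107, π⊥ = -6-5·β' ≈ -3.92893 ∉ [-1.3, -0.7) ⇒ out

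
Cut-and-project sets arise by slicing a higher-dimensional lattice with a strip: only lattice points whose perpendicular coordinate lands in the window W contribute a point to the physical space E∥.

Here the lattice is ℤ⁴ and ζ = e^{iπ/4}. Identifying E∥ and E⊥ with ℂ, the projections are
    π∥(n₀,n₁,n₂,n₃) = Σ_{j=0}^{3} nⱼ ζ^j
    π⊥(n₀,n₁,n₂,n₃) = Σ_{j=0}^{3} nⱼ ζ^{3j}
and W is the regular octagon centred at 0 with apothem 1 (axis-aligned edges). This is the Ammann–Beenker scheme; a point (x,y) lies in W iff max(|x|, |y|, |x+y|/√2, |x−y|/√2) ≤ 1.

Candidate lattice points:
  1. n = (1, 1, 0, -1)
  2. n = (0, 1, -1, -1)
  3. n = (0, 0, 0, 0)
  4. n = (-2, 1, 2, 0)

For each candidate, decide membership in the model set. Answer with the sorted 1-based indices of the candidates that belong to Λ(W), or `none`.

1, 3

Internal map: ζ^{3j} for j=0..3 gives (1,0), (−√2/2,√2/2), (0,−1), (√2/2,√2/2).
candidate 1: n = (1, 1, 0, -1) → π⊥ ≈ (-0.414214, +0.000000); max(|x|,|y|,|x±y|/√2) = 0.414214 ≤ 1 ⇒ ∈ W
candidate 2: n = (0, 1, -1, -1) → π⊥ ≈ (-1.414214, +1.000000); max(|x|,|y|,|x±y|/√2) = 1.707107 > 1 ⇒ ∉ W
candidate 3: n = (0, 0, 0, 0) → π⊥ ≈ (+0.000000, +0.000000); max(|x|,|y|,|x±y|/√2) = 0.000000 ≤ 1 ⇒ ∈ W
candidate 4: n = (-2, 1, 2, 0) → π⊥ ≈ (-2.707107, -1.292893); max(|x|,|y|,|x±y|/√2) = 2.828427 > 1 ⇒ ∉ W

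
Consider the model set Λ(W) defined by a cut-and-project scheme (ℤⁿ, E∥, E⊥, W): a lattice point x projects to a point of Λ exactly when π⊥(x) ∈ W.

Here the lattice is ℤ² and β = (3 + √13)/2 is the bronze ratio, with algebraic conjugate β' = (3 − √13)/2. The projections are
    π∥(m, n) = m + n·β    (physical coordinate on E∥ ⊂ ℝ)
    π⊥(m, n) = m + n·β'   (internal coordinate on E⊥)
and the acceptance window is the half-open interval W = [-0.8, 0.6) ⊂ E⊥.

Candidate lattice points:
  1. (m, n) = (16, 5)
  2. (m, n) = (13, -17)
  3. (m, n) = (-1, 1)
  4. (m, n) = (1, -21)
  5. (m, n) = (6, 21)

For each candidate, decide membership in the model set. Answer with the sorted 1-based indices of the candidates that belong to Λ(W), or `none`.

5

β' = (3−√13)/2 ≈ -0.30278.
candidate 1: (m,n)=(16,5) → π∥ = 16+5·β ≈ 32.51388, π⊥ = 16+5·β' ≈ 14.48612 ∉ [-0.8, 0.6) ⇒ out
candidate 2: (m,n)=(13,-17) → π∥ = 13-17·β ≈ -43.14719, π⊥ = 13-17·β' ≈ 18.14719 ∉ [-0.8, 0.6) ⇒ out
candidate 3: (m,n)=(-1,1) → π∥ = -1+1·β ≈ 2.30278, π⊥ = -1+1·β' ≈ -1.30278 ∉ [-0.8, 0.6) ⇒ out
candidate 4: (m,n)=(1,-21) → π∥ = 1-21·β ≈ -68.35829, π⊥ = 1-21·β' ≈ 7.35829 ∉ [-0.8, 0.6) ⇒ out
candidate 5: (m,n)=(6,21) → π∥ = 6+21·β ≈ 75.35829, π⊥ = 6+21·β' ≈ -0.35829 ∈ [-0.8, 0.6) ⇒ IN Λ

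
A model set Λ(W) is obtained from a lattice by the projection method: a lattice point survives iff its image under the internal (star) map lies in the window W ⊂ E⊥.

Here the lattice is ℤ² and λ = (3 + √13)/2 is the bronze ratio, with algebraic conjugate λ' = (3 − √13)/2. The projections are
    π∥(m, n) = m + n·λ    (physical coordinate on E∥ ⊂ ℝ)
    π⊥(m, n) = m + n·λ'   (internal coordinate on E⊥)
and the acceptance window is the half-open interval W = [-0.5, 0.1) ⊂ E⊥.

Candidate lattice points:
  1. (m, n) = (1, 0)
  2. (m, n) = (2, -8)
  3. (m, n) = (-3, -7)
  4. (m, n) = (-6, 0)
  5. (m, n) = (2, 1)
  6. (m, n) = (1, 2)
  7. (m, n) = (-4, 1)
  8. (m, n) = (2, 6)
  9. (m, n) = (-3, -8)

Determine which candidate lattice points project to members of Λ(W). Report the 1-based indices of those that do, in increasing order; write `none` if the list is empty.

Numerically λ ≈ 3.3028 and λ' = −1/λ ≈ -0.3028.
[1] lift (1,0): star map gives 1.0000; window check -0.5 ≤ 1.0000 < 0.1 is false → out
[2] lift (2,-8): star map gives 4.4222; window check -0.5 ≤ 4.4222 < 0.1 is false → out
[3] lift (-3,-7): star map gives -0.8806; window check -0.5 ≤ -0.8806 < 0.1 is false → out
[4] lift (-6,0): star map gives -6.0000; window check -0.5 ≤ -6.0000 < 0.1 is false → out
[5] lift (2,1): star map gives 1.6972; window check -0.5 ≤ 1.6972 < 0.1 is false → out
[6] lift (1,2): star map gives 0.3944; window check -0.5 ≤ 0.3944 < 0.1 is false → out
[7] lift (-4,1): star map gives -4.3028; window check -0.5 ≤ -4.3028 < 0.1 is false → out
[8] lift (2,6): star map gives 0.1833; window check -0.5 ≤ 0.1833 < 0.1 is false → out
[9] lift (-3,-8): star map gives -0.5778; window check -0.5 ≤ -0.5778 < 0.1 is false → out

none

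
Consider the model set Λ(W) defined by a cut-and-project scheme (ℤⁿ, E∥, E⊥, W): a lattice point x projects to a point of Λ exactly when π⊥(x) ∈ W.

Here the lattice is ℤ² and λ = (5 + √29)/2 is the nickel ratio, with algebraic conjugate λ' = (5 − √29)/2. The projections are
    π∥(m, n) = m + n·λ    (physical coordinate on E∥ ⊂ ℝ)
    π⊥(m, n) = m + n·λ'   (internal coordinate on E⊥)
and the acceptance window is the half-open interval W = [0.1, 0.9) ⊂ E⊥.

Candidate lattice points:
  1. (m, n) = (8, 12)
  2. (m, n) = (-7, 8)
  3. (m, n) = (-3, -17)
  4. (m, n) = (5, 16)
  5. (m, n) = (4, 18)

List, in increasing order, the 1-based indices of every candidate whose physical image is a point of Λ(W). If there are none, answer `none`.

λ' = (5−√29)/2 ≈ -0.192582.
#1 (8,12): internal coord 8 + (12)·λ' = +5.689011; +5.689011 ∉ [0.1, 0.9) → out
#2 (-7,8): internal coord -7 + (8)·λ' = -8.540659; -8.540659 ∉ [0.1, 0.9) → out
#3 (-3,-17): internal coord -3 + (-17)·λ' = +0.273901; +0.273901 ∈ [0.1, 0.9) → IN Λ
#4 (5,16): internal coord 5 + (16)·λ' = +1.918682; +1.918682 ∉ [0.1, 0.9) → out
#5 (4,18): internal coord 4 + (18)·λ' = +0.533517; +0.533517 ∈ [0.1, 0.9) → IN Λ

3, 5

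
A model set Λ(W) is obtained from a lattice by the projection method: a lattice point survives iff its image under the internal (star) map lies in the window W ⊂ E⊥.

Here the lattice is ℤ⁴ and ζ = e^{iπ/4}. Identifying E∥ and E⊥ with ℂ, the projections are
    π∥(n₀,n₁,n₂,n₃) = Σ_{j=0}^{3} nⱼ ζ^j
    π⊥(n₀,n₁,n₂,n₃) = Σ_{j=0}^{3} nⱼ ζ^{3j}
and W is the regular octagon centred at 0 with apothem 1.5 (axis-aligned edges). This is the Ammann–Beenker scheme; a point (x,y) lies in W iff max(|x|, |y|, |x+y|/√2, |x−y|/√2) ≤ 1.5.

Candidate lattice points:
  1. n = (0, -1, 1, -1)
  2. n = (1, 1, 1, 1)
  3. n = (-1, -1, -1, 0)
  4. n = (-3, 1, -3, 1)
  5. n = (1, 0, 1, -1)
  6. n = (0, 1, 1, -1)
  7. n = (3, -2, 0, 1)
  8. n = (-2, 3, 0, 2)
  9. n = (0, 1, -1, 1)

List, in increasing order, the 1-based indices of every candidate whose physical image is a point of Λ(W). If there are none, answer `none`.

With ζ = e^{iπ/4} the internal vectors are ζ^0,ζ^3,ζ^6,ζ^9.
#1 (0, -1, 1, -1): internal (0.0000, -2.4142); octagon support 2.4142 vs apothem 1.5 → ∉ W
#2 (1, 1, 1, 1): internal (1.0000, 0.4142); octagon support 1.0000 vs apothem 1.5 → ∈ W
#3 (-1, -1, -1, 0): internal (-0.2929, 0.2929); octagon support 0.4142 vs apothem 1.5 → ∈ W
#4 (-3, 1, -3, 1): internal (-3.0000, 4.4142); octagon support 5.2426 vs apothem 1.5 → ∉ W
#5 (1, 0, 1, -1): internal (0.2929, -1.7071); octagon support 1.7071 vs apothem 1.5 → ∉ W
#6 (0, 1, 1, -1): internal (-1.4142, -1.0000); octagon support 1.7071 vs apothem 1.5 → ∉ W
#7 (3, -2, 0, 1): internal (5.1213, -0.7071); octagon support 5.1213 vs apothem 1.5 → ∉ W
#8 (-2, 3, 0, 2): internal (-2.7071, 3.5355); octagon support 4.4142 vs apothem 1.5 → ∉ W
#9 (0, 1, -1, 1): internal (0.0000, 2.4142); octagon support 2.4142 vs apothem 1.5 → ∉ W

2, 3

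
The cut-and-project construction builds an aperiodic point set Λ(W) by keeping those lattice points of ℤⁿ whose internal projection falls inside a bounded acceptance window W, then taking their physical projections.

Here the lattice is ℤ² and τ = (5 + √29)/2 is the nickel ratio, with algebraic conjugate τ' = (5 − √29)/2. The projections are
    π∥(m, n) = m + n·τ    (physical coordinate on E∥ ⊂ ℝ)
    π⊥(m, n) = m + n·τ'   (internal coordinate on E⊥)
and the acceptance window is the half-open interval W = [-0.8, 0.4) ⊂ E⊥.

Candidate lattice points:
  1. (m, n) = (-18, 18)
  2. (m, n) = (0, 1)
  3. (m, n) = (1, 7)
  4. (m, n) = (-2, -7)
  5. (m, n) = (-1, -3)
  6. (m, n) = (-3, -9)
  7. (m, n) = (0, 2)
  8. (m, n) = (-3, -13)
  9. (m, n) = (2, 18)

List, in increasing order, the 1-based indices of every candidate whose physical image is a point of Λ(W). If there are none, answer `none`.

2, 3, 4, 5, 7, 8

Numerically τ ≈ 5.192582 and τ' = −1/τ ≈ -0.192582.
[1] lift (-18,18): star map gives -21.466483; window check -0.8 ≤ -21.466483 < 0.4 is false → out
[2] lift (0,1): star map gives -0.192582; window check -0.8 ≤ -0.192582 < 0.4 is true → IN Λ
[3] lift (1,7): star map gives -0.348077; window check -0.8 ≤ -0.348077 < 0.4 is true → IN Λ
[4] lift (-2,-7): star map gives -0.651923; window check -0.8 ≤ -0.651923 < 0.4 is true → IN Λ
[5] lift (-1,-3): star map gives -0.422253; window check -0.8 ≤ -0.422253 < 0.4 is true → IN Λ
[6] lift (-3,-9): star map gives -1.266758; window check -0.8 ≤ -1.266758 < 0.4 is false → out
[7] lift (0,2): star map gives -0.385165; window check -0.8 ≤ -0.385165 < 0.4 is true → IN Λ
[8] lift (-3,-13): star map gives -0.496429; window check -0.8 ≤ -0.496429 < 0.4 is true → IN Λ
[9] lift (2,18): star map gives -1.466483; window check -0.8 ≤ -1.466483 < 0.4 is false → out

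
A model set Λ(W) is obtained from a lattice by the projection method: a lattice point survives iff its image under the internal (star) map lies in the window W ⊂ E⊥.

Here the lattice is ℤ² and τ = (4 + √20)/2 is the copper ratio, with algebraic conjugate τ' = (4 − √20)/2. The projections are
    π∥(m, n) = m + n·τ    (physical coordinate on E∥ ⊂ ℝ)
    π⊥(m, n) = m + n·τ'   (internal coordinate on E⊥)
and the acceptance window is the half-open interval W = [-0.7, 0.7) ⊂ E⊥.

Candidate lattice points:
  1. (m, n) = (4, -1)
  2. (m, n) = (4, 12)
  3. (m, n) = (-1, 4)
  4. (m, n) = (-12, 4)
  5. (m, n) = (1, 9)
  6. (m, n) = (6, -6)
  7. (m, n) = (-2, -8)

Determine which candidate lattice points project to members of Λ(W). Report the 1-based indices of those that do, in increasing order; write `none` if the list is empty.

Numerically τ ≈ 4.23607 and τ' = −1/τ ≈ -0.23607.
candidate 1: (m,n)=(4,-1) → π∥ = 4-1·τ ≈ -0.23607, π⊥ = 4-1·τ' ≈ 4.23607 ∉ [-0.7, 0.7) ⇒ out
candidate 2: (m,n)=(4,12) → π∥ = 4+12·τ ≈ 54.83282, π⊥ = 4+12·τ' ≈ 1.16718 ∉ [-0.7, 0.7) ⇒ out
candidate 3: (m,n)=(-1,4) → π∥ = -1+4·τ ≈ 15.94427, π⊥ = -1+4·τ' ≈ -1.94427 ∉ [-0.7, 0.7) ⇒ out
candidate 4: (m,n)=(-12,4) → π∥ = -12+4·τ ≈ 4.94427, π⊥ = -12+4·τ' ≈ -12.94427 ∉ [-0.7, 0.7) ⇒ out
candidate 5: (m,n)=(1,9) → π∥ = 1+9·τ ≈ 39.12461, π⊥ = 1+9·τ' ≈ -1.12461 ∉ [-0.7, 0.7) ⇒ out
candidate 6: (m,n)=(6,-6) → π∥ = 6-6·τ ≈ -19.41641, π⊥ = 6-6·τ' ≈ 7.41641 ∉ [-0.7, 0.7) ⇒ out
candidate 7: (m,n)=(-2,-8) → π∥ = -2-8·τ ≈ -35.88854, π⊥ = -2-8·τ' ≈ -0.11146 ∈ [-0.7, 0.7) ⇒ IN Λ

7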